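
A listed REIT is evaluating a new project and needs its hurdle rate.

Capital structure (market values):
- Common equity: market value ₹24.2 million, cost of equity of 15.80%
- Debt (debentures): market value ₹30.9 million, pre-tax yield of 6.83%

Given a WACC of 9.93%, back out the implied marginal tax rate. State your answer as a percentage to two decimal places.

21.92%

Total capital V = 24.2 + 30.9 = 55.1.
Equity weight = 24.2/55.1 = 0.4392.
Debentures weight = 30.9/55.1 = 0.5608.
Equity contribution = 0.4392 × 15.8% = 6.9394%.
Debt contribution must be 9.93% − 6.9394% = 2.9906%.
0.5608 × 6.83% × (1 − T) = 2.9906%  ⇒  (1 − T) = 0.7808.
T = 21.9212%.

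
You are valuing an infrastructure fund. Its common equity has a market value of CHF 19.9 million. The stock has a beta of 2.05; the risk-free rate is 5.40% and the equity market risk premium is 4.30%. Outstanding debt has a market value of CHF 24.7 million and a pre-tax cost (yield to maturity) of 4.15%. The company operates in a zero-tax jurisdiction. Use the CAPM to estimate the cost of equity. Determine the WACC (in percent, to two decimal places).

8.64%

Cost of equity via CAPM: Re = 5.4% + 2.05 × 4.3% = 14.2150%.
Total capital V = 19.9 + 24.7 = 44.6.
Equity: weight = 19.9/44.6 = 0.4462; cost = 14.215%.
Debt: weight = 24.7/44.6 = 0.5538; after-tax cost = 4.15% × (1 − 0%) = 4.1500%.
WACC = 0.4462 × 14.2150% + 0.5538 × 4.1500% = 8.6409%.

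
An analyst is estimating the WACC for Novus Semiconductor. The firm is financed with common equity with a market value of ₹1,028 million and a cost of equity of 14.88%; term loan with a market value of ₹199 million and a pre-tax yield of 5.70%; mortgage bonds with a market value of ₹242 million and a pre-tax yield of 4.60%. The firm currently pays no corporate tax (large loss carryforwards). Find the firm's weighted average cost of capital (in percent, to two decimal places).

11.94%

Total capital V = 1028 + 199 + 242 = 1469.
Equity: weight = 1028/1469 = 0.6998; cost = 14.88%.
Term loan: weight = 199/1469 = 0.1355; after-tax cost = 5.7% × (1 − 0%) = 5.7000%.
Mortgage bonds: weight = 242/1469 = 0.1647; after-tax cost = 4.6% × (1 − 0%) = 4.6000%.
WACC = 0.6998 × 14.8800% + 0.1355 × 5.7000% + 0.1647 × 4.6000% = 11.9429%.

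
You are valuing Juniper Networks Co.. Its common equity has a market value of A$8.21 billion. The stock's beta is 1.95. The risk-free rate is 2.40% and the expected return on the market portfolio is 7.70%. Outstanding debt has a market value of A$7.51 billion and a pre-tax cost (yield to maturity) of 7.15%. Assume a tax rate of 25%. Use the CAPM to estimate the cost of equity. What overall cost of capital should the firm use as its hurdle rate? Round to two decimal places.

9.21%

Market risk premium = 7.7% − 2.4% = 5.3%.
Cost of equity via CAPM: Re = 2.4% + 1.95 × 5.3% = 12.7350%.
Total capital V = 8.21 + 7.51 = 15.72.
Equity: weight = 8.21/15.72 = 0.5223; cost = 12.735%.
Debt: weight = 7.51/15.72 = 0.4777; after-tax cost = 7.15% × (1 − 25%) = 5.3625%.
WACC = 0.5223 × 12.7350% + 0.4777 × 5.3625% = 9.2129%.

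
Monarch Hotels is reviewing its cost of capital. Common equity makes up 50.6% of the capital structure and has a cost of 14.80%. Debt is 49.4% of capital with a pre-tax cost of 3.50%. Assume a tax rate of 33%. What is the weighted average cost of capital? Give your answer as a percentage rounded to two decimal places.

8.65%

After-tax cost of debt = 3.5% × (1 − 33%) = 2.3450%.
WACC = 0.506 × 14.8000% + 0.494 × 2.3450% = 8.6472%.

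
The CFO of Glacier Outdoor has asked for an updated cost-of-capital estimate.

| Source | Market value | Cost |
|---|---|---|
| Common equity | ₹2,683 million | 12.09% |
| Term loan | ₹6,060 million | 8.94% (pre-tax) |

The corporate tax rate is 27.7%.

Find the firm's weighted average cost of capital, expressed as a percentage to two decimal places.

8.19%

Total capital V = 2683 + 6060 = 8743.
Equity: weight = 2683/8743 = 0.3069; cost = 12.09%.
Term loan: weight = 6060/8743 = 0.6931; after-tax cost = 8.94% × (1 − 27.7%) = 6.4636%.
WACC = 0.3069 × 12.0900% + 0.6931 × 6.4636% = 8.1902%.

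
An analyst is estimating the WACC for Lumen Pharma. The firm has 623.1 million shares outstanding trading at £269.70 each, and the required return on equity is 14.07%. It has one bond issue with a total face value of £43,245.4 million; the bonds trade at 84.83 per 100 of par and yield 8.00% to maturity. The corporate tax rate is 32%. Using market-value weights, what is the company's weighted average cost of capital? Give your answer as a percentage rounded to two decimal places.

Market value of equity E = 269.7 × 623.1m = 168050.07m. Market value of debt D = 43245.4m × 84.83/100 = 36685.07282m.
Total capital V = 168050.07 + 36685.07282 = 204735.14282.
Equity: weight = 168050.07/204735.14282 = 0.8208; cost = 14.07%.
Bonds outstanding: weight = 36685.07282/204735.14282 = 0.1792; after-tax cost = 8% × (1 − 32%) = 5.4400%.
WACC = 0.8208 × 14.0700% + 0.1792 × 5.4400% = 12.5237%.

12.52%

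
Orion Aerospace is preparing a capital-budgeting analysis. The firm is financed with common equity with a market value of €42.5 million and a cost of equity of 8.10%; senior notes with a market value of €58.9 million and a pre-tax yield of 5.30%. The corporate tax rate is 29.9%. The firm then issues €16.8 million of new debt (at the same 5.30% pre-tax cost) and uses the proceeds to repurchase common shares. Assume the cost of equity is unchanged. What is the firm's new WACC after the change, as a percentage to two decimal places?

4.83%

After the change:
Total capital V = 25.7 + 75.7 = 101.4.
Equity: weight = 25.7/101.4 = 0.2535; cost = 8.1%.
Senior notes: weight = 75.7/101.4 = 0.7465; after-tax cost = 5.3% × (1 − 29.9%) = 3.7153%.
WACC = 0.2535 × 8.1000% + 0.7465 × 3.7153% = 4.8266%.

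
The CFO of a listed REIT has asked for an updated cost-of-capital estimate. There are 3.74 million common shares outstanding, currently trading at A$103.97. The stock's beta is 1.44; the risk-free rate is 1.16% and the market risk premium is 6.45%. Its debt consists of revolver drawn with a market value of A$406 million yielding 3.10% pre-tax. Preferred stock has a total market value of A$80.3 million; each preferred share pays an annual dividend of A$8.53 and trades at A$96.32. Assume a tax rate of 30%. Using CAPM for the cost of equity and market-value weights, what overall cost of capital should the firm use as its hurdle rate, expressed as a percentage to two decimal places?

6.46%

Cost of equity via CAPM: Re = 1.16% + 1.44 × 6.45% = 10.4480%.
Cost of preferred: Rp = 8.53 / 96.32 = 8.8559%.
Market value of equity E = 103.97 × 3.74m = 388.8478m.
Total capital V = 388.8478 + 80.3 + 406 = 875.1478.
Equity: weight = 388.8478/875.1478 = 0.4443; cost = 10.448%.
Preferred: weight = 80.3/875.1478 = 0.0918; cost = 8.8559%.
Revolver drawn: weight = 406/875.1478 = 0.4639; after-tax cost = 3.1% × (1 − 30%) = 2.1700%.
WACC = 0.4443 × 10.4480% + 0.0918 × 8.8559% + 0.4639 × 2.1700% = 6.4616%.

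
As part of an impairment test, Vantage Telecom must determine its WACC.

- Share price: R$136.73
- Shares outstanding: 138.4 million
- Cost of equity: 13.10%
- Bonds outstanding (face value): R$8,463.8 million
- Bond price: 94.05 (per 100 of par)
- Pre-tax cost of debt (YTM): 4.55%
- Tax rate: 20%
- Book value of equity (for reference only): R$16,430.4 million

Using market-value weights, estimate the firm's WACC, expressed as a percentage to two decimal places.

Market value of equity E = 136.73 × 138.4m = 18923.432m. Market value of debt D = 8463.8m × 94.05/100 = 7960.2039m.
Total capital V = 18923.432 + 7960.2039 = 26883.6359.
Equity: weight = 18923.432/26883.6359 = 0.7039; cost = 13.1%.
Bonds outstanding: weight = 7960.2039/26883.6359 = 0.2961; after-tax cost = 4.55% × (1 − 20%) = 3.6400%.
WACC = 0.7039 × 13.1000% + 0.2961 × 3.6400% = 10.2989%.

10.30%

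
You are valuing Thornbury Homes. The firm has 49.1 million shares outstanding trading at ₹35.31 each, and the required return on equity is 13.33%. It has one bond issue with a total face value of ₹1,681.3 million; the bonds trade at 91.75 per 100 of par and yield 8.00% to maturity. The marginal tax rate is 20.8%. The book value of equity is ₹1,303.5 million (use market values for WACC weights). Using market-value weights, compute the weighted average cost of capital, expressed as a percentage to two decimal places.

Market value of equity E = 35.31 × 49.1m = 1733.721m. Market value of debt D = 1681.3m × 91.75/100 = 1542.59275m.
Total capital V = 1733.721 + 1542.59275 = 3276.31375.
Equity: weight = 1733.721/3276.31375 = 0.5292; cost = 13.33%.
Bonds outstanding: weight = 1542.59275/3276.31375 = 0.4708; after-tax cost = 8% × (1 − 20.8%) = 6.3360%.
WACC = 0.5292 × 13.3300% + 0.4708 × 6.3360% = 10.0370%.

10.04%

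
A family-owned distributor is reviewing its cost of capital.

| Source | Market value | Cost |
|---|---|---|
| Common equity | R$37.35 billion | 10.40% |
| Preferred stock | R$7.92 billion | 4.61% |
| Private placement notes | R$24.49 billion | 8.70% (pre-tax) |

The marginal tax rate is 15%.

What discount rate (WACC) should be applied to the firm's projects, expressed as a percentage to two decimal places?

8.69%

Total capital V = 37.35 + 7.92 + 24.49 = 69.76.
Equity: weight = 37.35/69.76 = 0.5354; cost = 10.4%.
Preferred: weight = 7.92/69.76 = 0.1135; cost = 4.61%.
Private placement notes: weight = 24.49/69.76 = 0.3511; after-tax cost = 8.7% × (1 − 15%) = 7.3950%.
WACC = 0.5354 × 10.4000% + 0.1135 × 4.6100% + 0.3511 × 7.3950% = 8.6877%.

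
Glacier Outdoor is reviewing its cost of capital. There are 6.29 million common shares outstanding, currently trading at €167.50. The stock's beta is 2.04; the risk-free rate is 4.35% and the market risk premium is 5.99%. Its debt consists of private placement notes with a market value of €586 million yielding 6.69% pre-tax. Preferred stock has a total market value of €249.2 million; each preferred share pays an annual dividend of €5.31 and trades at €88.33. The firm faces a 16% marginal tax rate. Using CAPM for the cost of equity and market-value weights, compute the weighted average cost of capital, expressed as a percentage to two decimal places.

11.78%

Cost of equity via CAPM: Re = 4.35% + 2.04 × 5.99% = 16.5696%.
Cost of preferred: Rp = 5.31 / 88.33 = 6.0115%.
Market value of equity E = 167.5 × 6.29m = 1053.575m.
Total capital V = 1053.575 + 249.2 + 586 = 1888.775.
Equity: weight = 1053.575/1888.775 = 0.5578; cost = 16.5696%.
Preferred: weight = 249.2/1888.775 = 0.1319; cost = 6.0115%.
Private placement notes: weight = 586/1888.775 = 0.3103; after-tax cost = 6.69% × (1 − 16%) = 5.6196%.
WACC = 0.5578 × 16.5696% + 0.1319 × 6.0115% + 0.3103 × 5.6196% = 11.7793%.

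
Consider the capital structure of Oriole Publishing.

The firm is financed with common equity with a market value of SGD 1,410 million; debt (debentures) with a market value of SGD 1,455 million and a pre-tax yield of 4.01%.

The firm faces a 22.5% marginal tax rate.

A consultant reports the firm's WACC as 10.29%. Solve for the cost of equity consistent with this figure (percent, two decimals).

17.70%

Total capital V = 1410 + 1455 = 2865.
Equity weight = 1410/2865 = 0.4921.
Debentures weight = 1455/2865 = 0.5079.
Debt contribution = 0.5079 × 4.01% × (1 − 22.5%) = 1.5783%.
Required equity contribution = 10.29% − 1.5783% = 8.7117%.
Re = 8.7117% / 0.4921 = 17.7015%.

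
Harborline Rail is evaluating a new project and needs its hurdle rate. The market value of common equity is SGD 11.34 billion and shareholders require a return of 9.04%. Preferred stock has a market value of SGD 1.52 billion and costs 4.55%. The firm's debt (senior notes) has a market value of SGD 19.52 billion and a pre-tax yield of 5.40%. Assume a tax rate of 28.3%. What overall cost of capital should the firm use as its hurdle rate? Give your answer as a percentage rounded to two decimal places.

5.71%

Total capital V = 11.34 + 1.52 + 19.52 = 32.38.
Equity: weight = 11.34/32.38 = 0.3502; cost = 9.04%.
Preferred: weight = 1.52/32.38 = 0.0469; cost = 4.55%.
Senior notes: weight = 19.52/32.38 = 0.6028; after-tax cost = 5.4% × (1 − 28.3%) = 3.8718%.
WACC = 0.3502 × 9.0400% + 0.0469 × 4.5500% + 0.6028 × 3.8718% = 5.7136%.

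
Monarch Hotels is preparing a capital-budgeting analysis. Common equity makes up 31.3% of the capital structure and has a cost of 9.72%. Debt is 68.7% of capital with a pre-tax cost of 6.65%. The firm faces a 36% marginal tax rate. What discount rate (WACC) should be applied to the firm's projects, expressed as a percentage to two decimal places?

After-tax cost of debt = 6.65% × (1 − 36%) = 4.2560%.
WACC = 0.313 × 9.7200% + 0.687 × 4.2560% = 5.9662%.

5.97%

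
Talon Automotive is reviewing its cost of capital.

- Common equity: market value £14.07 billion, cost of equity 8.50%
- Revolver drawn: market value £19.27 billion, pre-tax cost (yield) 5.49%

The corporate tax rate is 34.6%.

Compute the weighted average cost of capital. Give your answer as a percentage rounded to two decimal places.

5.66%

Total capital V = 14.07 + 19.27 = 33.34.
Equity: weight = 14.07/33.34 = 0.4220; cost = 8.5%.
Revolver drawn: weight = 19.27/33.34 = 0.5780; after-tax cost = 5.49% × (1 − 34.6%) = 3.5905%.
WACC = 0.4220 × 8.5000% + 0.5780 × 3.5905% = 5.6624%.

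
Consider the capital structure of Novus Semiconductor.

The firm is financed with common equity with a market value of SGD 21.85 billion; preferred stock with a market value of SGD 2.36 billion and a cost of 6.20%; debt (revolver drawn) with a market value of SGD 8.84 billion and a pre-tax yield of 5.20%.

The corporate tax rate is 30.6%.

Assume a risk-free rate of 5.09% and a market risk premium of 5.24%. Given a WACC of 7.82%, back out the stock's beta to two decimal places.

Total capital V = 21.85 + 2.36 + 8.84 = 33.05.
Equity weight = 21.85/33.05 = 0.6611.
Preferred weight = 2.36/33.05 = 0.0714.
Revolver drawn weight = 8.84/33.05 = 0.2675.
Debt contribution = 0.2675 × 5.2% × (1 − 30.6%) = 0.9653%.
Preferred contribution = 0.0714 × 6.2% = 0.4427%.
Required equity contribution = 7.82% − 1.4080% = 6.4120%  ⇒  Re = 9.6987%.
CAPM: 9.6987% = 5.09% + β × 5.24%  ⇒  β = 0.8795.

0.88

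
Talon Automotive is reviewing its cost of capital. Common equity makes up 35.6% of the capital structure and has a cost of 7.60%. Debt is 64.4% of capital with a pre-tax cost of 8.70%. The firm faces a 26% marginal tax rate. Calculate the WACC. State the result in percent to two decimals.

After-tax cost of debt = 8.7% × (1 − 26%) = 6.4380%.
WACC = 0.356 × 7.6000% + 0.644 × 6.4380% = 6.8517%.

6.85%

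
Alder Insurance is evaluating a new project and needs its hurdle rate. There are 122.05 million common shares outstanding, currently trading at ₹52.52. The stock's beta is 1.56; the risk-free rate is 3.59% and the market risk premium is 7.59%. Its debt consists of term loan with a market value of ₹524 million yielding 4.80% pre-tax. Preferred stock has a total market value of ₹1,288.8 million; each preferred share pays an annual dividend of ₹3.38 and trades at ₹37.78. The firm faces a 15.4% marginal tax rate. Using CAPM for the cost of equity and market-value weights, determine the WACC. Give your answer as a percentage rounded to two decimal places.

Cost of equity via CAPM: Re = 3.59% + 1.56 × 7.59% = 15.4304%.
Cost of preferred: Rp = 3.38 / 37.78 = 8.9465%.
Market value of equity E = 52.52 × 122.05m = 6410.066m.
Total capital V = 6410.066 + 1288.8 + 524 = 8222.866.
Equity: weight = 6410.066/8222.866 = 0.7795; cost = 15.4304%.
Preferred: weight = 1288.8/8222.866 = 0.1567; cost = 8.9465%.
Term loan: weight = 524/8222.866 = 0.0637; after-tax cost = 4.8% × (1 − 15.4%) = 4.0608%.
WACC = 0.7795 × 15.4304% + 0.1567 × 8.9465% + 0.0637 × 4.0608% = 13.6896%.

13.69%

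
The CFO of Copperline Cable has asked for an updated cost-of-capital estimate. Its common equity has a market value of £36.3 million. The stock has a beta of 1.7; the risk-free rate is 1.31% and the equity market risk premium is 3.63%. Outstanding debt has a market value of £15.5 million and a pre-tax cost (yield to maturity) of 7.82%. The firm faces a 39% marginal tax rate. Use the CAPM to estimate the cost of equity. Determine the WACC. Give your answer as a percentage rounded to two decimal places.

Cost of equity via CAPM: Re = 1.31% + 1.7 × 3.63% = 7.4810%.
Total capital V = 36.3 + 15.5 = 51.8.
Equity: weight = 36.3/51.8 = 0.7008; cost = 7.481%.
Debt: weight = 15.5/51.8 = 0.2992; after-tax cost = 7.82% × (1 − 39%) = 4.7702%.
WACC = 0.7008 × 7.4810% + 0.2992 × 4.7702% = 6.6699%.

6.67%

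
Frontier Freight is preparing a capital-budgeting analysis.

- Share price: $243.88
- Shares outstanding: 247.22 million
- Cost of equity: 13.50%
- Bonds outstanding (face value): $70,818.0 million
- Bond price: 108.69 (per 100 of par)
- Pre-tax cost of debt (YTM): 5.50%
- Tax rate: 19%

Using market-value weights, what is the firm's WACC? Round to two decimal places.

8.43%

Market value of equity E = 243.88 × 247.22m = 60292.0136m. Market value of debt D = 70818m × 108.69/100 = 76972.0842m.
Total capital V = 60292.0136 + 76972.0842 = 137264.0978.
Equity: weight = 60292.0136/137264.0978 = 0.4392; cost = 13.5%.
Bonds outstanding: weight = 76972.0842/137264.0978 = 0.5608; after-tax cost = 5.5% × (1 − 19%) = 4.4550%.
WACC = 0.4392 × 13.5000% + 0.5608 × 4.4550% = 8.4279%.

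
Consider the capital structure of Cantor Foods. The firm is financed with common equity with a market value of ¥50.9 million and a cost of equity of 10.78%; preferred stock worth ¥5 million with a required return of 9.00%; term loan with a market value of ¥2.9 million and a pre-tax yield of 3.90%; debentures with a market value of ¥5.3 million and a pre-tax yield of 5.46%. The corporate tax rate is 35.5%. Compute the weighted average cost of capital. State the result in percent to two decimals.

Total capital V = 50.9 + 5 + 2.9 + 5.3 = 64.1.
Equity: weight = 50.9/64.1 = 0.7941; cost = 10.78%.
Preferred: weight = 5/64.1 = 0.0780; cost = 9%.
Term loan: weight = 2.9/64.1 = 0.0452; after-tax cost = 3.9% × (1 − 35.5%) = 2.5155%.
Debentures: weight = 5.3/64.1 = 0.0827; after-tax cost = 5.46% × (1 − 35.5%) = 3.5217%.
WACC = 0.7941 × 10.7800% + 0.0780 × 9.0000% + 0.0452 × 2.5155% + 0.0827 × 3.5217% = 9.6671%.

9.67%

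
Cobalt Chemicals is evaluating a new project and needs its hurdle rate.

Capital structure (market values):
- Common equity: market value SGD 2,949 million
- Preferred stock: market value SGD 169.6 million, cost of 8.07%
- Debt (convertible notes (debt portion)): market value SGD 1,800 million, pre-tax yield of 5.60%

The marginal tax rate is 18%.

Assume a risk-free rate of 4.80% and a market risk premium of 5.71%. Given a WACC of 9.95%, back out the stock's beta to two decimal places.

Total capital V = 2949 + 169.6 + 1800 = 4918.6.
Equity weight = 2949/4918.6 = 0.5996.
Preferred weight = 169.6/4918.6 = 0.0345.
Convertible notes (debt portion) weight = 1800/4918.6 = 0.3660.
Debt contribution = 0.3660 × 5.6% × (1 − 18%) = 1.6805%.
Preferred contribution = 0.0345 × 8.07% = 0.2783%.
Required equity contribution = 9.95% − 1.9587% = 7.9913%  ⇒  Re = 13.3285%.
CAPM: 13.3285% = 4.8% + β × 5.71%  ⇒  β = 1.4936.

1.49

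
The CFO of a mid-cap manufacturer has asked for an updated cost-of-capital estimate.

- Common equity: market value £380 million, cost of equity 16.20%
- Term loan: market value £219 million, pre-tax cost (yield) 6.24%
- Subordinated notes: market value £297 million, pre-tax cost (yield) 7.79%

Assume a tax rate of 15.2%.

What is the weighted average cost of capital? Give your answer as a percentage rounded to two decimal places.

Total capital V = 380 + 219 + 297 = 896.
Equity: weight = 380/896 = 0.4241; cost = 16.2%.
Term loan: weight = 219/896 = 0.2444; after-tax cost = 6.24% × (1 − 15.2%) = 5.2915%.
Subordinated notes: weight = 297/896 = 0.3315; after-tax cost = 7.79% × (1 − 15.2%) = 6.6059%.
WACC = 0.4241 × 16.2000% + 0.2444 × 5.2915% + 0.3315 × 6.6059% = 10.3536%.

10.35%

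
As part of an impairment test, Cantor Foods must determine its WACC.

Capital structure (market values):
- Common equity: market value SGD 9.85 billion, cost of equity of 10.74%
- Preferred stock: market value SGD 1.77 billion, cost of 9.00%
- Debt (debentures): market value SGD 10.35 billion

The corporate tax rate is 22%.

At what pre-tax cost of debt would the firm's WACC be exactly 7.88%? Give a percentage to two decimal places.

Total capital V = 9.85 + 1.77 + 10.35 = 21.97.
Equity weight = 9.85/21.97 = 0.4483.
Preferred weight = 1.77/21.97 = 0.0806.
Debentures weight = 10.35/21.97 = 0.4711.
Equity contribution = 0.4483 × 10.74% = 4.8152%.
Preferred contribution = 0.0806 × 9% = 0.7251%.
Remaining for debt = 7.88% − 5.5402% = 2.3398%.
Rd × (1 − 22%) × 0.4711 = 2.3398%  ⇒  Rd = 6.3675%.

6.37%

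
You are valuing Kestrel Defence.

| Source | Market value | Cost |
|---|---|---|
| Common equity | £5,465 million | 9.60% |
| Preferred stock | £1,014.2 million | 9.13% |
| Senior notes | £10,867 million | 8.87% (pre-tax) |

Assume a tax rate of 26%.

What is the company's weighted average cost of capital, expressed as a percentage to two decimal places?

Total capital V = 5465 + 1014.2 + 10867 = 17346.2.
Equity: weight = 5465/17346.2 = 0.3151; cost = 9.6%.
Preferred: weight = 1014.2/17346.2 = 0.0585; cost = 9.13%.
Senior notes: weight = 10867/17346.2 = 0.6265; after-tax cost = 8.87% × (1 − 26%) = 6.5638%.
WACC = 0.3151 × 9.6000% + 0.0585 × 9.1300% + 0.6265 × 6.5638% = 7.6704%.

7.67%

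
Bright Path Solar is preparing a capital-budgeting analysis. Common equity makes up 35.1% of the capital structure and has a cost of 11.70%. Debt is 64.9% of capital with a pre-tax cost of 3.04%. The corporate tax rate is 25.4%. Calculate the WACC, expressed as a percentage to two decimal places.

After-tax cost of debt = 3.04% × (1 − 25.4%) = 2.2678%.
WACC = 0.351 × 11.7000% + 0.649 × 2.2678% = 5.5785%.

5.58%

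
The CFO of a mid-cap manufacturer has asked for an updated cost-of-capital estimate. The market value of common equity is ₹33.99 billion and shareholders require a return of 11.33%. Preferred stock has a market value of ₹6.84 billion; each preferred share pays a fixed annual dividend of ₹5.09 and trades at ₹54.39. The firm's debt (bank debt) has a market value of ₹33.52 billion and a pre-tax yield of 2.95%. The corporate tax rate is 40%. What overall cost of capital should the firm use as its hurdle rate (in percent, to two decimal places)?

Cost of preferred: Rp = 5.09 / 54.39 = 9.3583%.
Total capital V = 33.99 + 6.84 + 33.52 = 74.35.
Equity: weight = 33.99/74.35 = 0.4572; cost = 11.33%.
Preferred: weight = 6.84/74.35 = 0.0920; cost = 9.3583%.
Bank debt: weight = 33.52/74.35 = 0.4508; after-tax cost = 2.95% × (1 − 40%) = 1.7700%.
WACC = 0.4572 × 11.3300% + 0.0920 × 9.3583% + 0.4508 × 1.7700% = 6.8386%.

6.84%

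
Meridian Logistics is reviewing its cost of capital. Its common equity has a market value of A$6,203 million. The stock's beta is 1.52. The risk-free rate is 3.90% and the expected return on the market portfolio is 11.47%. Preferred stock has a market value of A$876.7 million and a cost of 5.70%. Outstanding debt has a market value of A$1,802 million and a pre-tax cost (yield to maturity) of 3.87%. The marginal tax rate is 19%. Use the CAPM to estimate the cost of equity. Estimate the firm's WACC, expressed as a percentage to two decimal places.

Market risk premium = 11.47% − 3.9% = 7.57%.
Cost of equity via CAPM: Re = 3.9% + 1.52 × 7.57% = 15.4064%.
Total capital V = 6203 + 876.7 + 1802 = 8881.7.
Equity: weight = 6203/8881.7 = 0.6984; cost = 15.4064%.
Preferred: weight = 876.7/8881.7 = 0.0987; cost = 5.7%.
Debt: weight = 1802/8881.7 = 0.2029; after-tax cost = 3.87% × (1 − 19%) = 3.1347%.
WACC = 0.6984 × 15.4064% + 0.0987 × 5.7000% + 0.2029 × 3.1347% = 11.9585%.

11.96%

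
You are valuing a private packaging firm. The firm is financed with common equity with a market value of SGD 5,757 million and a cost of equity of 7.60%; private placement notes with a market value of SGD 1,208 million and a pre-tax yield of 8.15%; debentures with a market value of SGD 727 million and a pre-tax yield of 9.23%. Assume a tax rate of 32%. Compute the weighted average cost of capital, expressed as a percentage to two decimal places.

Total capital V = 5757 + 1208 + 727 = 7692.
Equity: weight = 5757/7692 = 0.7484; cost = 7.6%.
Private placement notes: weight = 1208/7692 = 0.1570; after-tax cost = 8.15% × (1 − 32%) = 5.5420%.
Debentures: weight = 727/7692 = 0.0945; after-tax cost = 9.23% × (1 − 32%) = 6.2764%.
WACC = 0.7484 × 7.6000% + 0.1570 × 5.5420% + 0.0945 × 6.2764% = 7.1517%.

7.15%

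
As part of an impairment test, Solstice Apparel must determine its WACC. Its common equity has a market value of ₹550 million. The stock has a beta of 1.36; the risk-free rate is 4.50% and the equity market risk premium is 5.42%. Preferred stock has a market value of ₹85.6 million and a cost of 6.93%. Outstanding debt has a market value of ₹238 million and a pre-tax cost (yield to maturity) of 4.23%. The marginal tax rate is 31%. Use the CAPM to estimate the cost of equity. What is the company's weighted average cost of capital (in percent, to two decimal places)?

8.95%

Cost of equity via CAPM: Re = 4.5% + 1.36 × 5.42% = 11.8712%.
Total capital V = 550 + 85.6 + 238 = 873.6.
Equity: weight = 550/873.6 = 0.6296; cost = 11.8712%.
Preferred: weight = 85.6/873.6 = 0.0980; cost = 6.93%.
Debt: weight = 238/873.6 = 0.2724; after-tax cost = 4.23% × (1 − 31%) = 2.9187%.
WACC = 0.6296 × 11.8712% + 0.0980 × 6.9300% + 0.2724 × 2.9187% = 8.9481%.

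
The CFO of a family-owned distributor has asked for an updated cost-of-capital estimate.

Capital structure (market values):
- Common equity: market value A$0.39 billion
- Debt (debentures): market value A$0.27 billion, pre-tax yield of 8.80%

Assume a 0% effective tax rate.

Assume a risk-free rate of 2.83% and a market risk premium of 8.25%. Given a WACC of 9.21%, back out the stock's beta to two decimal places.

Total capital V = 0.39 + 0.27 = 0.66.
Equity weight = 0.39/0.66 = 0.5909.
Debentures weight = 0.27/0.66 = 0.4091.
Debt contribution = 0.4091 × 8.8% × (1 − 0%) = 3.6000%.
Required equity contribution = 9.21% − 3.6000% = 5.6100%  ⇒  Re = 9.4938%.
CAPM: 9.4938% = 2.83% + β × 8.25%  ⇒  β = 0.8077.

0.81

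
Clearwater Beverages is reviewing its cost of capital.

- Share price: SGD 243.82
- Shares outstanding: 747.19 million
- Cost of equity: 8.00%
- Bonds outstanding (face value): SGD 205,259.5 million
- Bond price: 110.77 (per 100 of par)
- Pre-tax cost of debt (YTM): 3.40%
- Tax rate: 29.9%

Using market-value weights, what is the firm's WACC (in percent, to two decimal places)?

Market value of equity E = 243.82 × 747.19m = 182179.8658m. Market value of debt D = 205259.5m × 110.77/100 = 227365.94815m.
Total capital V = 182179.8658 + 227365.94815 = 409545.81395.
Equity: weight = 182179.8658/409545.81395 = 0.4448; cost = 8%.
Bonds outstanding: weight = 227365.94815/409545.81395 = 0.5552; after-tax cost = 3.4% × (1 − 29.9%) = 2.3834%.
WACC = 0.4448 × 8.0000% + 0.5552 × 2.3834% = 4.8819%.

4.88%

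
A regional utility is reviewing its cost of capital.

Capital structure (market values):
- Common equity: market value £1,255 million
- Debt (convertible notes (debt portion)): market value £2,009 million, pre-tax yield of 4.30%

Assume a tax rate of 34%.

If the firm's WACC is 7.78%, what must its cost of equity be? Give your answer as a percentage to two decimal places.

15.69%

Total capital V = 1255 + 2009 = 3264.
Equity weight = 1255/3264 = 0.3845.
Convertible notes (debt portion) weight = 2009/3264 = 0.6155.
Debt contribution = 0.6155 × 4.3% × (1 − 34%) = 1.7468%.
Required equity contribution = 7.78% − 1.7468% = 6.0332%.
Re = 6.0332% / 0.3845 = 15.6911%.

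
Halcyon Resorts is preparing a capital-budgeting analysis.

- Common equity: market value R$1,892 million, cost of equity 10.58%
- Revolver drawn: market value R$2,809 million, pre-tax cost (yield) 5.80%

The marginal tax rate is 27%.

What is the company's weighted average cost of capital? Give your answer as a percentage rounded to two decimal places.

Total capital V = 1892 + 2809 = 4701.
Equity: weight = 1892/4701 = 0.4025; cost = 10.58%.
Revolver drawn: weight = 2809/4701 = 0.5975; after-tax cost = 5.8% × (1 − 27%) = 4.2340%.
WACC = 0.4025 × 10.5800% + 0.5975 × 4.2340% = 6.7881%.

6.79%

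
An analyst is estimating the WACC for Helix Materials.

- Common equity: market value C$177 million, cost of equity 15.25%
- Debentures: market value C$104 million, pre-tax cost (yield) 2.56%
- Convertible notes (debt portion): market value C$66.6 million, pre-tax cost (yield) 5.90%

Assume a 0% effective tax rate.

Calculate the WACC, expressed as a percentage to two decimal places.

9.66%

Total capital V = 177 + 104 + 66.6 = 347.6.
Equity: weight = 177/347.6 = 0.5092; cost = 15.25%.
Debentures: weight = 104/347.6 = 0.2992; after-tax cost = 2.56% × (1 − 0%) = 2.5600%.
Convertible notes (debt portion): weight = 66.6/347.6 = 0.1916; after-tax cost = 5.9% × (1 − 0%) = 5.9000%.
WACC = 0.5092 × 15.2500% + 0.2992 × 2.5600% + 0.1916 × 5.9000% = 9.6618%.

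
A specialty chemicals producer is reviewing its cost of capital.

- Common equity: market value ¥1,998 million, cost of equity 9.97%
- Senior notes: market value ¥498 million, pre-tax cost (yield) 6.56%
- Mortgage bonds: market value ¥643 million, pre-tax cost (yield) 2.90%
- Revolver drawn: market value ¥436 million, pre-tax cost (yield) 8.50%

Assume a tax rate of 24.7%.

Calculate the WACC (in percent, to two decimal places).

7.43%

Total capital V = 1998 + 498 + 643 + 436 = 3575.
Equity: weight = 1998/3575 = 0.5589; cost = 9.97%.
Senior notes: weight = 498/3575 = 0.1393; after-tax cost = 6.56% × (1 − 24.7%) = 4.9397%.
Mortgage bonds: weight = 643/3575 = 0.1799; after-tax cost = 2.9% × (1 − 24.7%) = 2.1837%.
Revolver drawn: weight = 436/3575 = 0.1220; after-tax cost = 8.5% × (1 − 24.7%) = 6.4005%.
WACC = 0.5589 × 9.9700% + 0.1393 × 4.9397% + 0.1799 × 2.1837% + 0.1220 × 6.4005% = 7.4335%.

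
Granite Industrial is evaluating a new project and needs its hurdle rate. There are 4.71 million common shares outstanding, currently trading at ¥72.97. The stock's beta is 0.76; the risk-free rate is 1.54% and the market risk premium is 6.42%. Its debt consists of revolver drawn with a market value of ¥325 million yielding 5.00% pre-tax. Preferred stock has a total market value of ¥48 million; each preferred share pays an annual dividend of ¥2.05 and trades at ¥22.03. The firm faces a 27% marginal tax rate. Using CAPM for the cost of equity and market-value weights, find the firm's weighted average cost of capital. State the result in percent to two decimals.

5.36%

Cost of equity via CAPM: Re = 1.54% + 0.76 × 6.42% = 6.4192%.
Cost of preferred: Rp = 2.05 / 22.03 = 9.3055%.
Market value of equity E = 72.97 × 4.71m = 343.6887m.
Total capital V = 343.6887 + 48 + 325 = 716.6887.
Equity: weight = 343.6887/716.6887 = 0.4796; cost = 6.4192%.
Preferred: weight = 48/716.6887 = 0.0670; cost = 9.3055%.
Revolver drawn: weight = 325/716.6887 = 0.4535; after-tax cost = 5% × (1 − 27%) = 3.6500%.
WACC = 0.4796 × 6.4192% + 0.0670 × 9.3055% + 0.4535 × 3.6500% = 5.3567%.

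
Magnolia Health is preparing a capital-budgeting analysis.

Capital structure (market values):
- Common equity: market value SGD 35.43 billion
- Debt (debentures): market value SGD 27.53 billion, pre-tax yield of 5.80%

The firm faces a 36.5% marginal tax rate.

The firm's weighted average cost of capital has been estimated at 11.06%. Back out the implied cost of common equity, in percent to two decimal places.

Total capital V = 35.43 + 27.53 = 62.96.
Equity weight = 35.43/62.96 = 0.5627.
Debentures weight = 27.53/62.96 = 0.4373.
Debt contribution = 0.4373 × 5.8% × (1 − 36.5%) = 1.6104%.
Required equity contribution = 11.06% − 1.6104% = 9.4496%.
Re = 9.4496% / 0.5627 = 16.7921%.

16.79%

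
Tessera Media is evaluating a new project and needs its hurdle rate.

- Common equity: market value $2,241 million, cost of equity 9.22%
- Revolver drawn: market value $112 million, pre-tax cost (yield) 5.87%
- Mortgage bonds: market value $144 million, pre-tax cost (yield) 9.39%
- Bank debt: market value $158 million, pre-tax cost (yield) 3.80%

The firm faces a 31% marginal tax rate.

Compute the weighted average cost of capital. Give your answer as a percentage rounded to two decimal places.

Total capital V = 2241 + 112 + 144 + 158 = 2655.
Equity: weight = 2241/2655 = 0.8441; cost = 9.22%.
Revolver drawn: weight = 112/2655 = 0.0422; after-tax cost = 5.87% × (1 − 31%) = 4.0503%.
Mortgage bonds: weight = 144/2655 = 0.0542; after-tax cost = 9.39% × (1 − 31%) = 6.4791%.
Bank debt: weight = 158/2655 = 0.0595; after-tax cost = 3.8% × (1 − 31%) = 2.6220%.
WACC = 0.8441 × 9.2200% + 0.0422 × 4.0503% + 0.0542 × 6.4791% + 0.0595 × 2.6220% = 8.4606%.

8.46%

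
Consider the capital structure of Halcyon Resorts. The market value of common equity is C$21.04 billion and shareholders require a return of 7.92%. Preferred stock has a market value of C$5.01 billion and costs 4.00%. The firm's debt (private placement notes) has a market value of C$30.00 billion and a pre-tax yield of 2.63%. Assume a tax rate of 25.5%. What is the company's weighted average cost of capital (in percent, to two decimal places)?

Total capital V = 21.04 + 5.01 + 30 = 56.05.
Equity: weight = 21.04/56.05 = 0.3754; cost = 7.92%.
Preferred: weight = 5.01/56.05 = 0.0894; cost = 4%.
Private placement notes: weight = 30/56.05 = 0.5352; after-tax cost = 2.63% × (1 − 25.5%) = 1.9593%.
WACC = 0.3754 × 7.9200% + 0.0894 × 4.0000% + 0.5352 × 1.9593% = 4.3793%.

4.38%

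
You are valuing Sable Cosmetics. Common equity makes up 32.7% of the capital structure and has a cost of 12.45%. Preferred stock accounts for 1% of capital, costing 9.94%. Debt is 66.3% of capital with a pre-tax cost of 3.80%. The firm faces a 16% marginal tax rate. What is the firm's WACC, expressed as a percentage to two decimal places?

After-tax cost of debt = 3.8% × (1 − 16%) = 3.1920%.
WACC = 0.327 × 12.4500% + 0.010 × 9.9400% + 0.663 × 3.1920% = 6.2868%.

6.29%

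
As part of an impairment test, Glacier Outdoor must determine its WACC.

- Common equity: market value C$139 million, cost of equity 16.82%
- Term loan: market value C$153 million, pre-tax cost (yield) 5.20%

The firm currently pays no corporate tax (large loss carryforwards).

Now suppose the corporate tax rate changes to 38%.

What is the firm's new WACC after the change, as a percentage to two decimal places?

9.70%

After the change:
Total capital V = 139 + 153 = 292.
Equity: weight = 139/292 = 0.4760; cost = 16.82%.
Term loan: weight = 153/292 = 0.5240; after-tax cost = 5.2% × (1 − 38%) = 3.2240%.
WACC = 0.4760 × 16.8200% + 0.5240 × 3.2240% = 9.6961%.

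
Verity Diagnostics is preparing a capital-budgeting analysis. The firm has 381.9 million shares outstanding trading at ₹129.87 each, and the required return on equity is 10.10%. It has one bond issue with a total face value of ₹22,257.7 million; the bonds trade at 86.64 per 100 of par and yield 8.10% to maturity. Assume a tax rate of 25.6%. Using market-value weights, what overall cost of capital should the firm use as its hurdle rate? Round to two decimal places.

8.96%

Market value of equity E = 129.87 × 381.9m = 49597.353m. Market value of debt D = 22257.7m × 86.64/100 = 19284.07128m.
Total capital V = 49597.353 + 19284.07128 = 68881.42428.
Equity: weight = 49597.353/68881.42428 = 0.7200; cost = 10.1%.
Bonds outstanding: weight = 19284.07128/68881.42428 = 0.2800; after-tax cost = 8.1% × (1 − 25.6%) = 6.0264%.
WACC = 0.7200 × 10.1000% + 0.2800 × 6.0264% = 8.9596%.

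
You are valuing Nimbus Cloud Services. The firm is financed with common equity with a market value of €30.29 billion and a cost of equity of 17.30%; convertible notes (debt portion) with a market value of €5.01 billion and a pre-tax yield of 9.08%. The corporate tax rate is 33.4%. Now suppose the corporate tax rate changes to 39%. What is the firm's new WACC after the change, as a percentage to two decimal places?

After the change:
Total capital V = 30.29 + 5.01 = 35.3.
Equity: weight = 30.29/35.3 = 0.8581; cost = 17.3%.
Convertible notes (debt portion): weight = 5.01/35.3 = 0.1419; after-tax cost = 9.08% × (1 − 39%) = 5.5388%.
WACC = 0.8581 × 17.3000% + 0.1419 × 5.5388% = 15.6308%.

15.63%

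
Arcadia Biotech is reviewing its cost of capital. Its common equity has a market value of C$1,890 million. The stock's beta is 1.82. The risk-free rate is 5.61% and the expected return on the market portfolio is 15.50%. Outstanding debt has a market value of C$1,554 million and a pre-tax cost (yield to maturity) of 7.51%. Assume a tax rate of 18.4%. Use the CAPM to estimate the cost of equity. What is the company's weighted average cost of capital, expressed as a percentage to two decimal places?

15.72%

Market risk premium = 15.5% − 5.61% = 9.89%.
Cost of equity via CAPM: Re = 5.61% + 1.82 × 9.89% = 23.6098%.
Total capital V = 1890 + 1554 = 3444.
Equity: weight = 1890/3444 = 0.5488; cost = 23.6098%.
Debt: weight = 1554/3444 = 0.4512; after-tax cost = 7.51% × (1 − 18.4%) = 6.1282%.
WACC = 0.5488 × 23.6098% + 0.4512 × 6.1282% = 15.7217%.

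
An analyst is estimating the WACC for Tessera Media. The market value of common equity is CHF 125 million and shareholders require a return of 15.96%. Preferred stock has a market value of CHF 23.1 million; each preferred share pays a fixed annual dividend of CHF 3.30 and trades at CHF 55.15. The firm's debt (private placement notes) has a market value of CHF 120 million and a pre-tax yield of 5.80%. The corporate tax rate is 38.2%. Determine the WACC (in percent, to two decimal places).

9.56%

Cost of preferred: Rp = 3.3 / 55.15 = 5.9837%.
Total capital V = 125 + 23.1 + 120 = 268.1.
Equity: weight = 125/268.1 = 0.4662; cost = 15.96%.
Preferred: weight = 23.1/268.1 = 0.0862; cost = 5.9837%.
Private placement notes: weight = 120/268.1 = 0.4476; after-tax cost = 5.8% × (1 − 38.2%) = 3.5844%.
WACC = 0.4662 × 15.9600% + 0.0862 × 5.9837% + 0.4476 × 3.5844% = 9.5612%.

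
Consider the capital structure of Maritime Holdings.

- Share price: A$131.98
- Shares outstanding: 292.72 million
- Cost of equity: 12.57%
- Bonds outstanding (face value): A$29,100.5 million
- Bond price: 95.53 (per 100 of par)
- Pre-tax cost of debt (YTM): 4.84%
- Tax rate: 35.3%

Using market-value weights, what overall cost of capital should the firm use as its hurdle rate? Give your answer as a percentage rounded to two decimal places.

Market value of equity E = 131.98 × 292.72m = 38633.1856m. Market value of debt D = 29100.5m × 95.53/100 = 27799.70765m.
Total capital V = 38633.1856 + 27799.70765 = 66432.89325.
Equity: weight = 38633.1856/66432.89325 = 0.5815; cost = 12.57%.
Bonds outstanding: weight = 27799.70765/66432.89325 = 0.4185; after-tax cost = 4.84% × (1 − 35.3%) = 3.1315%.
WACC = 0.5815 × 12.5700% + 0.4185 × 3.1315% = 8.6203%.

8.62%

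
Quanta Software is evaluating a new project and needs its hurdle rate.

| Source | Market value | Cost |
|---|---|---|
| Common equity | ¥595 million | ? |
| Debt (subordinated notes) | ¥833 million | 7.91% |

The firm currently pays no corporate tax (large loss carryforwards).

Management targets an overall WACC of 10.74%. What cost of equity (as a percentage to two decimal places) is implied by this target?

14.70%

Total capital V = 595 + 833 = 1428.
Equity weight = 595/1428 = 0.4167.
Subordinated notes weight = 833/1428 = 0.5833.
Debt contribution = 0.5833 × 7.91% × (1 − 0%) = 4.6142%.
Required equity contribution = 10.74% − 4.6142% = 6.1258%.
Re = 6.1258% / 0.4167 = 14.7020%.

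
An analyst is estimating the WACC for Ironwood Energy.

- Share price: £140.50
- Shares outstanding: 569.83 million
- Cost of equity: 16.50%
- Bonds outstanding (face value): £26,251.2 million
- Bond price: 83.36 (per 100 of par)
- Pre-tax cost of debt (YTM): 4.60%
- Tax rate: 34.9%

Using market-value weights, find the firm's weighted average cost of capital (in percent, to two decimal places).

Market value of equity E = 140.5 × 569.83m = 80061.115m. Market value of debt D = 26251.2m × 83.36/100 = 21883.00032m.
Total capital V = 80061.115 + 21883.00032 = 101944.11532.
Equity: weight = 80061.115/101944.11532 = 0.7853; cost = 16.5%.
Bonds outstanding: weight = 21883.00032/101944.11532 = 0.2147; after-tax cost = 4.6% × (1 − 34.9%) = 2.9946%.
WACC = 0.7853 × 16.5000% + 0.2147 × 2.9946% = 13.6010%.

13.60%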